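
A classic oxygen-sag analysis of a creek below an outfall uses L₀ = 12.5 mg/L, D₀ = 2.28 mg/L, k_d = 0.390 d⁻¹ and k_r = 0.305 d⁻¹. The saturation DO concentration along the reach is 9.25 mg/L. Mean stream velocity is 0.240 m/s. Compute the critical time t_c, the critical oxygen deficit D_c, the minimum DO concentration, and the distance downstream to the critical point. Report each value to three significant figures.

t_c ≈ 2.43 d; D_c ≈ 6.19 mg/L; min DO ≈ 3.06 mg/L; x_c ≈ 50.5 km

With k_r/k_d = 0.7821 and 1 − D₀(k_r−k_d)/(k_d L₀) = 1.040,
t_c = ln(0.7821 × 1.040) / (0.305 − 0.390) = ln(0.8131) / -0.08500 = -0.2069/-0.08500 = 2.434 d.
L(t_c) = L₀ e^(−k_d t_c) = 12.5 × 0.3871 = 4.839 mg/L, and at the critical point k_r D_c = k_d L, so D_c = (0.390/0.305) × 4.839 = 6.187 mg/L.
Minimum DO = C_s − D_c = 9.25 − 6.187 = 3.063 mg/L.
x_c = v t_c = 0.240 m/s × 2.434 d × 86400 s/d = 50460 m ≈ 50.5 km.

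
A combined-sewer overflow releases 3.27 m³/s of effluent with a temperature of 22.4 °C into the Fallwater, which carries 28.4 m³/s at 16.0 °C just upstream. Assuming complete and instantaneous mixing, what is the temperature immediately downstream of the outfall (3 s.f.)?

16.7 °C

Flow-weighted mixing: C = (Q_r C_r + Q_w C_w)/(Q_r + Q_w)
= (28.4×16.0 + 3.27×22.4)/(28.4 + 3.27) = 527.6/31.67 = 16.66 °C.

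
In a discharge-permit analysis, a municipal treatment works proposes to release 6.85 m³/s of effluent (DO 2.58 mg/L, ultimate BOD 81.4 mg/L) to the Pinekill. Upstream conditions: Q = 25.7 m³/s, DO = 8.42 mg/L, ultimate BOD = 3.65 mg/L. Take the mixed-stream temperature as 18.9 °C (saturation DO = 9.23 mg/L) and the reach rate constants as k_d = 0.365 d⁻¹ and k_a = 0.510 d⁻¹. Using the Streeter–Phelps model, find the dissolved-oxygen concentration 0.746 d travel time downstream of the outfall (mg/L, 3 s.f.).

DO ≈ 3.90 mg/L

Mixed DO = (25.7×8.42 + 6.85×2.58)/(25.7+6.85) = 234.1/32.55 = 7.191 mg/L.
Mixed L₀ = (25.7×3.65 + 6.85×81.4)/(32.55) = 651.4/32.55 = 20.01 mg/L.
Initial deficit D₀ = C_s − DO₀ = 9.23 − 7.191 = 2.039 mg/L.
D(0.746) = [0.365×20.01/(0.510−0.365)](e^(−0.365×0.746) − e^(−0.510×0.746)) + 2.039 e^(−0.510×0.746)
= 50.38 × (0.7616 − 0.6835) + 2.039 × 0.6835 = 5.327 mg/L.
DO = 9.23 − 5.327 = 3.903 mg/L.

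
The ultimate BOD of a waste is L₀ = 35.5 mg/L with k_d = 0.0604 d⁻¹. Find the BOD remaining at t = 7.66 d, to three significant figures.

L ≈ 22.4 mg/L

L_t = L₀ e^(−k_d t) = 35.5 × e^(−0.0604×7.66) = 35.5 × 0.6296 = 22.35 mg/L.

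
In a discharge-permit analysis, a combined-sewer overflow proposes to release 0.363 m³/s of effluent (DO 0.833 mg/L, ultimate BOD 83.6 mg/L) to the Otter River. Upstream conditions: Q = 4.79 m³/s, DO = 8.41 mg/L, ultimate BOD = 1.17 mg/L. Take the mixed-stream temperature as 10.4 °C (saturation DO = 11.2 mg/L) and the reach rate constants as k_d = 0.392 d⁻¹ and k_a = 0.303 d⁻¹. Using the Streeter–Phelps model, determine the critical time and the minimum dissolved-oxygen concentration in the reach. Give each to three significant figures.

t_c ≈ 1.74 d; minimum DO ≈ 6.64 mg/L

Mixed DO = (4.79×8.41 + 0.363×0.833)/(4.79+0.363) = 40.59/5.153 = 7.876 mg/L.
Mixed L₀ = (4.79×1.17 + 0.363×83.6)/(5.153) = 35.95/5.153 = 6.977 mg/L.
Initial deficit D₀ = C_s − DO₀ = 11.2 − 7.876 = 3.324 mg/L.
t_c = (1/-0.08900) ln[(0.303/0.392)(1 − 3.324×-0.08900/(0.392×6.977))] = -11.24 × ln(0.8566) = 1.740 d.
D_c = (0.392/0.303) × 6.977 × e^(−0.392×1.740) = 1.294 × 6.977 × 0.5056 = 4.564 mg/L.
Minimum DO = 11.2 − 4.564 = 6.636 mg/L.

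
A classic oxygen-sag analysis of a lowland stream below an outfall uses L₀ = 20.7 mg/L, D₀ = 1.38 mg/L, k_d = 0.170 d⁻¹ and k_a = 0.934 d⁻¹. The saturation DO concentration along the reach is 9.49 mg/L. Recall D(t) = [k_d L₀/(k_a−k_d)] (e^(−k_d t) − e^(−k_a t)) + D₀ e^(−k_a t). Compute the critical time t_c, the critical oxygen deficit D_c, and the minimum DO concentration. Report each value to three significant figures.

t_c ≈ 1.76 d; D_c ≈ 2.79 mg/L; min DO ≈ 6.70 mg/L

At the critical point dD/dt = 0, so k_d L₀ e^(−k_d t) = k_a D. Substituting D(t) from the Streeter–Phelps equation and solving for t gives
t_c = ln[(k_a/k_d)(1 − D₀(k_a−k_d)/(k_d L₀))] / (k_a−k_d).
Here k_a−k_d = 0.7640 d⁻¹ and 1 − D₀(k_a−k_d)/(k_d L₀) = 1 − 1.38×0.7640/(0.170×20.7) = 0.7004, so
t_c = ln(5.494 × 0.7004) / 0.7640 = 1.348 / 0.7640 = 1.764 d.
D_c = (k_d/k_a) L₀ e^(−k_d t_c) = (0.170/0.934) × 20.7 × e^(−0.170×1.764) = 0.1820 × 20.7 × 0.7409 = 2.792 mg/L.
Minimum DO = C_s − D_c = 9.49 − 2.792 = 6.698 mg/L.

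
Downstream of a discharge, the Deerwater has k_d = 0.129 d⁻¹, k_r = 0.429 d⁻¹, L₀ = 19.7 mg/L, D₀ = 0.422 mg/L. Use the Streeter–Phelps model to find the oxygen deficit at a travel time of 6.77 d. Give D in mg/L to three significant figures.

D ≈ 3.10 mg/L

k_d L₀/(k_r−k_d) = 0.129×19.7/(0.429−0.129) = 2.541/0.3000 = 8.471 mg/L.
e^(−k_d t) = e^(−0.129×6.770) = 0.4176; e^(−k_r t) = e^(−0.429×6.770) = 0.05479.
D = 8.471 × (0.4176 − 0.05479) + 0.422 × 0.05479 = 3.073 + 0.02312 = 3.096 mg/L.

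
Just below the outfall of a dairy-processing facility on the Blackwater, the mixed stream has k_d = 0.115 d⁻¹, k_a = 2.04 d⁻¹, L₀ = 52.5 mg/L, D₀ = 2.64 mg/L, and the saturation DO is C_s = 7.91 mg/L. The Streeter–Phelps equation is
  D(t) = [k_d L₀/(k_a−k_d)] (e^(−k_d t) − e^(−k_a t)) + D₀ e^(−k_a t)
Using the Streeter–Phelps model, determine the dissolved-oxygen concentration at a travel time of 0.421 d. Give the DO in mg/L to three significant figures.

DO ≈ 5.13 mg/L

k_d L₀/(k_a−k_d) = 0.115×52.5/(2.04−0.115) = 6.038/1.925 = 3.136 mg/L.
e^(−k_d t) = e^(−0.115×0.4210) = 0.9527; e^(−k_a t) = e^(−2.04×0.4210) = 0.4237.
D = 3.136 × (0.9527 − 0.4237) + 2.64 × 0.4237 = 1.659 + 1.118 = 2.778 mg/L.
DO = C_s − D = 7.91 − 2.778 = 5.132 mg/L.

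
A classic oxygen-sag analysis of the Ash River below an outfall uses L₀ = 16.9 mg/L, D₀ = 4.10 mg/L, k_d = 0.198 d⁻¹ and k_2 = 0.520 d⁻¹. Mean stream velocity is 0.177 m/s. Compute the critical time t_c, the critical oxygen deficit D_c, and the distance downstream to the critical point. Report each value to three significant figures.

t_c = [1/(k_2−k_d)] ln[(k_2/k_d)(1 − D₀(k_2−k_d)/(k_d L₀))]
= [1/(0.520−0.198)] ln[(0.520/0.198)(1 − 4.10×0.3220/(0.198×16.9))]
= (1/0.3220) ln[2.626 × 0.6055] = 3.106 × ln(1.590) = 3.106 × 0.4638 = 1.440 d.
L(t_c) = L₀ e^(−k_d t_c) = 16.9 × 0.7519 = 12.71 mg/L, and at the critical point k_2 D_c = k_d L, so D_c = (0.198/0.520) × 12.71 = 4.838 mg/L.
x_c = v t_c = 0.177 m/s × 1.440 d × 86400 s/d = 22030 m ≈ 22.0 km.

t_c ≈ 1.44 d; D_c ≈ 4.84 mg/L; x_c ≈ 22.0 km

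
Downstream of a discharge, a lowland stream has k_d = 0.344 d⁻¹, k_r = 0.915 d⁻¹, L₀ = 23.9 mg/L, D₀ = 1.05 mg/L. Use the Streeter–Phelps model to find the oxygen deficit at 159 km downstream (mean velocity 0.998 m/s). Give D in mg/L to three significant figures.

D ≈ 5.17 mg/L

Travel time t = x/v = 159 km / (0.998 m/s) = 159000 m / 0.998 m/s = 159300 s = 1.844 d.
k_d L₀/(k_r−k_d) = 0.344×23.9/(0.915−0.344) = 8.222/0.5710 = 14.40 mg/L.
e^(−k_d t) = e^(−0.344×1.844) = 0.5303; e^(−k_r t) = e^(−0.915×1.844) = 0.1850.
D = 14.40 × (0.5303 − 0.1850) + 1.05 × 0.1850 = 4.971 + 0.1943 = 5.166 mg/L.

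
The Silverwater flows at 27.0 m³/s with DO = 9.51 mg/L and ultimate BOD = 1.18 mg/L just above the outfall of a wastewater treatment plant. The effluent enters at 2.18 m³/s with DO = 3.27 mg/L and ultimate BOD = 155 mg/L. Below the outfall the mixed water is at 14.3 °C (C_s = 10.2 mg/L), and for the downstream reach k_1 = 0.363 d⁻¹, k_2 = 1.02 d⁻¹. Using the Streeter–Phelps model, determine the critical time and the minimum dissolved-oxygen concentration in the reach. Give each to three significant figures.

Mixed DO = (27.0×9.51 + 2.18×3.27)/(27.0+2.18) = 263.9/29.18 = 9.044 mg/L.
Mixed L₀ = (27.0×1.18 + 2.18×155)/(29.18) = 369.8/29.18 = 12.67 mg/L.
Initial deficit D₀ = C_s − DO₀ = 10.2 − 9.044 = 1.156 mg/L.
t_c = (1/0.6570) ln[(1.02/0.363)(1 − 1.156×0.6570/(0.363×12.67))] = 1.522 × ln(2.346) = 1.298 d.
D_c = (0.363/1.02) × 12.67 × e^(−0.363×1.298) = 0.3559 × 12.67 × 0.6243 = 2.815 mg/L.
Minimum DO = 10.2 − 2.815 = 7.385 mg/L.

t_c ≈ 1.30 d; minimum DO ≈ 7.38 mg/L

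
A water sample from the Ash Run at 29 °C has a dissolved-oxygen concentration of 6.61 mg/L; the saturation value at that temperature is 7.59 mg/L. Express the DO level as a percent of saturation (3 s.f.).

87.1 % saturation

% saturation = C/C_s × 100 = 6.61/7.59 × 100 = 87.1 %.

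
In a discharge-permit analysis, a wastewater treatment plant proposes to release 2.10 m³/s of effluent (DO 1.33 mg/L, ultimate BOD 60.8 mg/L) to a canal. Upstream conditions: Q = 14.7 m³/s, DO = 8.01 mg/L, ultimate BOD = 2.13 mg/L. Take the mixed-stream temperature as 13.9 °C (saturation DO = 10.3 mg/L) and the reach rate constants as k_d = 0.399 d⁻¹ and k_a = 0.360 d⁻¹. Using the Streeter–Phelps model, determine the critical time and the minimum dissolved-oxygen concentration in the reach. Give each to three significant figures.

Mixed DO = (14.7×8.01 + 2.10×1.33)/(14.7+2.10) = 120.5/16.80 = 7.175 mg/L.
Mixed L₀ = (14.7×2.13 + 2.10×60.8)/(16.80) = 159.0/16.80 = 9.464 mg/L.
Initial deficit D₀ = C_s − DO₀ = 10.3 − 7.175 = 3.125 mg/L.
t_c = (1/-0.03900) ln[(0.360/0.399)(1 − 3.125×-0.03900/(0.399×9.464))] = -25.64 × ln(0.9314) = 1.823 d.
D_c = (0.399/0.360) × 9.464 × e^(−0.399×1.823) = 1.108 × 9.464 × 0.4832 = 5.068 mg/L.
Minimum DO = 10.3 − 5.068 = 5.232 mg/L.

t_c ≈ 1.82 d; minimum DO ≈ 5.23 mg/L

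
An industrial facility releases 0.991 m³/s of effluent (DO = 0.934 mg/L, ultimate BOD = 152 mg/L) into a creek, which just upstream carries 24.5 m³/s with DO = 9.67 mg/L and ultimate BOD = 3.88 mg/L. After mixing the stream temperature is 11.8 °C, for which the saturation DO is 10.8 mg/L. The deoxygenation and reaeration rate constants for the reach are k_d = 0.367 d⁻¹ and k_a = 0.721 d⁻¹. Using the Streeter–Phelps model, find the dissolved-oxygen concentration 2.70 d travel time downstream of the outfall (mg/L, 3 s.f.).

Mixed DO = (24.5×9.67 + 0.991×0.934)/(24.5+0.991) = 237.8/25.49 = 9.330 mg/L.
Mixed L₀ = (24.5×3.88 + 0.991×152)/(25.49) = 245.7/25.49 = 9.638 mg/L.
Initial deficit D₀ = C_s − DO₀ = 10.8 − 9.330 = 1.470 mg/L.
D(2.70) = [0.367×9.638/(0.721−0.367)](e^(−0.367×2.70) − e^(−0.721×2.70)) + 1.470 e^(−0.721×2.70)
= 9.992 × (0.3712 − 0.1427) + 1.470 × 0.1427 = 2.493 mg/L.
DO = 10.8 − 2.493 = 8.307 mg/L.

DO ≈ 8.31 mg/L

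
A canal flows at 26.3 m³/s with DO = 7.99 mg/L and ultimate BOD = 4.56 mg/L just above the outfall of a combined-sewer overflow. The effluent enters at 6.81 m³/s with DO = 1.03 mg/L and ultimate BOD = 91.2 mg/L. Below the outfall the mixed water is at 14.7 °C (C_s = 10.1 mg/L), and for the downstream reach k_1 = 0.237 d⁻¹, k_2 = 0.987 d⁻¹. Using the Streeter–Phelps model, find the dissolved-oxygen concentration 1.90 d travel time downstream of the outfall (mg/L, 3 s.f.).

DO ≈ 6.13 mg/L

Mixed DO = (26.3×7.99 + 6.81×1.03)/(26.3+6.81) = 217.2/33.11 = 6.558 mg/L.
Mixed L₀ = (26.3×4.56 + 6.81×91.2)/(33.11) = 741.0/33.11 = 22.38 mg/L.
Initial deficit D₀ = C_s − DO₀ = 10.1 − 6.558 = 3.542 mg/L.
D(1.90) = [0.237×22.38/(0.987−0.237)](e^(−0.237×1.90) − e^(−0.987×1.90)) + 3.542 e^(−0.987×1.90)
= 7.072 × (0.6374 − 0.1533) + 3.542 × 0.1533 = 3.967 mg/L.
DO = 10.1 − 3.967 = 6.133 mg/L.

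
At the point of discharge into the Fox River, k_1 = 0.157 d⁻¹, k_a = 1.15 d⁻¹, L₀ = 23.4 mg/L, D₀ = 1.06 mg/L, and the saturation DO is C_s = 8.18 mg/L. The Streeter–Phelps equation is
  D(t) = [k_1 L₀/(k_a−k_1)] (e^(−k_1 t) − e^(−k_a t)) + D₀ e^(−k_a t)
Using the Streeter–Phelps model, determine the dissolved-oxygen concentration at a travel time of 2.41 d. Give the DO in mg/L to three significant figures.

k_1 L₀/(k_a−k_1) = 0.157×23.4/(1.15−0.157) = 3.674/0.9930 = 3.700 mg/L.
e^(−k_1 t) = e^(−0.157×2.410) = 0.6850; e^(−k_a t) = e^(−1.15×2.410) = 0.06257.
D = 3.700 × (0.6850 − 0.06257) + 1.06 × 0.06257 = 2.303 + 0.06632 = 2.369 mg/L.
DO = C_s − D = 8.18 − 2.369 = 5.811 mg/L.

DO ≈ 5.81 mg/L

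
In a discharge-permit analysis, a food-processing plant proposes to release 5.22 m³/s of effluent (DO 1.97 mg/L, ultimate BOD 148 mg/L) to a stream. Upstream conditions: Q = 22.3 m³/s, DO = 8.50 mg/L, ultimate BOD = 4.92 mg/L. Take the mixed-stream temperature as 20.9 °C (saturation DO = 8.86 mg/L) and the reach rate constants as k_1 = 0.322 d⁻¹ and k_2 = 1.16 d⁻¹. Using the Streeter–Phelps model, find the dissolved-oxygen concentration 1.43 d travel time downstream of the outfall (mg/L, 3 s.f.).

DO ≈ 3.13 mg/L

Mixed DO = (22.3×8.50 + 5.22×1.97)/(22.3+5.22) = 199.8/27.52 = 7.261 mg/L.
Mixed L₀ = (22.3×4.92 + 5.22×148)/(27.52) = 882.3/27.52 = 32.06 mg/L.
Initial deficit D₀ = C_s − DO₀ = 8.86 − 7.261 = 1.599 mg/L.
D(1.43) = [0.322×32.06/(1.16−0.322)](e^(−0.322×1.43) − e^(−1.16×1.43)) + 1.599 e^(−1.16×1.43)
= 12.32 × (0.6310 − 0.1904) + 1.599 × 0.1904 = 5.732 mg/L.
DO = 8.86 − 5.732 = 3.128 mg/L.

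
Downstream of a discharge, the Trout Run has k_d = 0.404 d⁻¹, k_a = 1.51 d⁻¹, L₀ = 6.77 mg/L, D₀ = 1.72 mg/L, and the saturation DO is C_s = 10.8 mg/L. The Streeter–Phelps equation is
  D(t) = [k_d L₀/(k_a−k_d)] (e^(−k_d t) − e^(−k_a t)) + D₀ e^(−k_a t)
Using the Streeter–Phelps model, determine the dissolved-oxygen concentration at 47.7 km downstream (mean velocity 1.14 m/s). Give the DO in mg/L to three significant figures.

Travel time t = x/v = 47.7 km / (1.14 m/s) = 47700 m / 1.14 m/s = 41840 s = 0.4843 d.
k_d L₀/(k_a−k_d) = 0.404×6.77/(1.51−0.404) = 2.735/1.106 = 2.473 mg/L.
e^(−k_d t) = e^(−0.404×0.4843) = 0.8223; e^(−k_a t) = e^(−1.51×0.4843) = 0.4813.
D = 2.473 × (0.8223 − 0.4813) + 1.72 × 0.4813 = 0.8433 + 0.8278 = 1.671 mg/L.
DO = C_s − D = 10.8 − 1.671 = 9.129 mg/L.

DO ≈ 9.13 mg/L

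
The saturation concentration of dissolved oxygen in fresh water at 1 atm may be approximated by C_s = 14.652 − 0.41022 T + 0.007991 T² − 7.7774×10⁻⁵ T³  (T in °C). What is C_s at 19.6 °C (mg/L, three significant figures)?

C_s ≈ 9.10 mg/L

C_s = 14.652 − 0.41022×19.6 + 0.007991×19.6² − 7.7774×10⁻⁵×19.6³ = 9.096 mg/L.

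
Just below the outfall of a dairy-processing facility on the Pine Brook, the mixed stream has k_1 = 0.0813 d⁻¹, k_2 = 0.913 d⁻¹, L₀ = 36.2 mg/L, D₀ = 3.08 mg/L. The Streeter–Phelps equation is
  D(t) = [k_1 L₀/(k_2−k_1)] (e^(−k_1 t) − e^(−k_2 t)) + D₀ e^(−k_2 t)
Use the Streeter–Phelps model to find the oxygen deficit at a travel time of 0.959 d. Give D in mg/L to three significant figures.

D ≈ 3.08 mg/L

k_1 L₀/(k_2−k_1) = 0.0813×36.2/(0.913−0.0813) = 2.943/0.8317 = 3.539 mg/L.
e^(−k_1 t) = e^(−0.0813×0.9590) = 0.9250; e^(−k_2 t) = e^(−0.913×0.9590) = 0.4166.
D = 3.539 × (0.9250 − 0.4166) + 3.08 × 0.4166 = 1.799 + 1.283 = 3.082 mg/L.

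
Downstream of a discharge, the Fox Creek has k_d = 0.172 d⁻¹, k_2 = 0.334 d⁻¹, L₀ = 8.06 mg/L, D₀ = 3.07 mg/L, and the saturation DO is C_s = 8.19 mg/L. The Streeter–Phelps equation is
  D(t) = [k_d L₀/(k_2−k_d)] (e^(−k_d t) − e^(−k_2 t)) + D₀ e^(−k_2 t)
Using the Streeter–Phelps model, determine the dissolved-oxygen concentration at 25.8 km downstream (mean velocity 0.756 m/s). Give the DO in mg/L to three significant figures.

Travel time t = x/v = 25.8 km / (0.756 m/s) = 25800 m / 0.756 m/s = 34130 s = 0.3950 d.
k_d L₀/(k_2−k_d) = 0.172×8.06/(0.334−0.172) = 1.386/0.1620 = 8.558 mg/L.
e^(−k_d t) = e^(−0.172×0.3950) = 0.9343; e^(−k_2 t) = e^(−0.334×0.3950) = 0.8764.
D = 8.558 × (0.9343 − 0.8764) + 3.07 × 0.8764 = 0.4956 + 2.691 = 3.186 mg/L.
DO = C_s − D = 8.19 − 3.186 = 5.004 mg/L.

DO ≈ 5.00 mg/L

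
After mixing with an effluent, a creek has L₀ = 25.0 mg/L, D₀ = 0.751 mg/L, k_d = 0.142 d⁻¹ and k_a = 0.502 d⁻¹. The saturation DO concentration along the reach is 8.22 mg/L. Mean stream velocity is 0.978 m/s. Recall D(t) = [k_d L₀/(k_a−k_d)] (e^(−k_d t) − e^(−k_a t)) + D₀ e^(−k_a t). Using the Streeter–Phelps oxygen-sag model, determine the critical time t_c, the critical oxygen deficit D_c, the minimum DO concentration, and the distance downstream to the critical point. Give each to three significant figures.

t_c ≈ 3.29 d; D_c ≈ 4.43 mg/L; min DO ≈ 3.79 mg/L; x_c ≈ 278 km

t_c = [1/(k_a−k_d)] ln[(k_a/k_d)(1 − D₀(k_a−k_d)/(k_d L₀))]
= [1/(0.502−0.142)] ln[(0.502/0.142)(1 − 0.751×0.3600/(0.142×25.0))]
= (1/0.3600) ln[3.535 × 0.9238] = 2.778 × ln(3.266) = 2.778 × 1.184 = 3.288 d.
D_c = (k_d/k_a) L₀ e^(−k_d t_c) = (0.142/0.502) × 25.0 × e^(−0.142×3.288) = 0.2829 × 25.0 × 0.6270 = 4.434 mg/L.
Minimum DO = C_s − D_c = 8.22 − 4.434 = 3.786 mg/L.
x_c = v t_c = 0.978 m/s × 3.288 d × 86400 s/d = 277800 m ≈ 278 km.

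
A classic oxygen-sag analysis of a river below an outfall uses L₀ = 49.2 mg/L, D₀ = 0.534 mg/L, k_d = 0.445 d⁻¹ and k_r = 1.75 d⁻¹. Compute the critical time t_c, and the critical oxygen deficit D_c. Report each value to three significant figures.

t_c = [1/(k_r−k_d)] ln[(k_r/k_d)(1 − D₀(k_r−k_d)/(k_d L₀))]
= [1/(1.75−0.445)] ln[(1.75/0.445)(1 − 0.534×1.305/(0.445×49.2))]
= (1/1.305) ln[3.933 × 0.9682] = 0.7663 × ln(3.807) = 0.7663 × 1.337 = 1.024 d.
D_c = (k_d/k_r) L₀ e^(−k_d t_c) = (0.445/1.75) × 49.2 × e^(−0.445×1.024) = 0.2543 × 49.2 × 0.6339 = 7.930 mg/L.

t_c ≈ 1.02 d; D_c ≈ 7.93 mg/L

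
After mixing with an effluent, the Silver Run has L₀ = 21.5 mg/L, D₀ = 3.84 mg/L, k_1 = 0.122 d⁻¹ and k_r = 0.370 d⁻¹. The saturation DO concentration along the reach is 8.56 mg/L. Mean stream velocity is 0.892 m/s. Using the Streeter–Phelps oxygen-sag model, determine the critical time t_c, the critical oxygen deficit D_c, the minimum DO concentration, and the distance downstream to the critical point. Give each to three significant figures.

t_c ≈ 2.65 d; D_c ≈ 5.13 mg/L; min DO ≈ 3.43 mg/L; x_c ≈ 205 km

At the critical point dD/dt = 0, so k_1 L₀ e^(−k_1 t) = k_r D. Substituting D(t) from the Streeter–Phelps equation and solving for t gives
t_c = ln[(k_r/k_1)(1 − D₀(k_r−k_1)/(k_1 L₀))] / (k_r−k_1).
Here k_r−k_1 = 0.2480 d⁻¹ and 1 − D₀(k_r−k_1)/(k_1 L₀) = 1 − 3.84×0.2480/(0.122×21.5) = 0.6369, so
t_c = ln(3.033 × 0.6369) / 0.2480 = 0.6584 / 0.2480 = 2.655 d.
D_c = (k_1/k_r) L₀ e^(−k_1 t_c) = (0.122/0.370) × 21.5 × e^(−0.122×2.655) = 0.3297 × 21.5 × 0.7233 = 5.128 mg/L.
Minimum DO = C_s − D_c = 8.56 − 5.128 = 3.432 mg/L.
x_c = v t_c = 0.892 m/s × 2.655 d × 86400 s/d = 204600 m ≈ 205 km.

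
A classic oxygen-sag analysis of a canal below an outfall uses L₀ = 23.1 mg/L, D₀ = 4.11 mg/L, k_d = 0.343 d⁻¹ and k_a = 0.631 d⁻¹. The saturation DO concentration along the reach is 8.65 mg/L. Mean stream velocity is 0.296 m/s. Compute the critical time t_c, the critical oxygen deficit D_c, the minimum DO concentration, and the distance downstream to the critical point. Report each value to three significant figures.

With k_a/k_d = 1.840 and 1 − D₀(k_a−k_d)/(k_d L₀) = 0.8506,
t_c = ln(1.840 × 0.8506) / (0.631 − 0.343) = ln(1.565) / 0.2880 = 0.4478/0.2880 = 1.555 d.
D_c = (k_d/k_a) L₀ e^(−k_d t_c) = (0.343/0.631) × 23.1 × e^(−0.343×1.555) = 0.5436 × 23.1 × 0.5867 = 7.367 mg/L.
Minimum DO = C_s − D_c = 8.65 − 7.367 = 1.283 mg/L.
x_c = v t_c = 0.296 m/s × 1.555 d × 86400 s/d = 39760 m ≈ 39.8 km.

t_c ≈ 1.55 d; D_c ≈ 7.37 mg/L; min DO ≈ 1.28 mg/L; x_c ≈ 39.8 km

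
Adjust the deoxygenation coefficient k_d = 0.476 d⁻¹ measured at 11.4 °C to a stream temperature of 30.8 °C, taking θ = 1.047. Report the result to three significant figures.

k_d(T₂) = k_d(T₁) · θ^(T₂−T₁) = 0.476 × 1.047^(30.8−11.4)
= 0.476 × 1.047^19.4 = 0.476 × 2.438 = 1.160 d⁻¹.

k_d ≈ 1.16 d⁻¹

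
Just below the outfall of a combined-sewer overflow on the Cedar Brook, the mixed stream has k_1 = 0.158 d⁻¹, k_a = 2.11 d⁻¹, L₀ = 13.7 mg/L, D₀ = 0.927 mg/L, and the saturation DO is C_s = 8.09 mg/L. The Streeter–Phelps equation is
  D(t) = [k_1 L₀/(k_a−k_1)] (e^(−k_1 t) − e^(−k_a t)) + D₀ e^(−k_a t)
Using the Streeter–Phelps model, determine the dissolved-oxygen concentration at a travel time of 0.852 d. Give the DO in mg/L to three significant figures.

DO ≈ 7.15 mg/L

k_1 L₀/(k_a−k_1) = 0.158×13.7/(2.11−0.158) = 2.165/1.952 = 1.109 mg/L.
e^(−k_1 t) = e^(−0.158×0.8520) = 0.8741; e^(−k_a t) = e^(−2.11×0.8520) = 0.1657.
D = 1.109 × (0.8741 − 0.1657) + 0.927 × 0.1657 = 0.7855 + 0.1536 = 0.9391 mg/L.
DO = C_s − D = 8.09 − 0.9391 = 7.151 mg/L.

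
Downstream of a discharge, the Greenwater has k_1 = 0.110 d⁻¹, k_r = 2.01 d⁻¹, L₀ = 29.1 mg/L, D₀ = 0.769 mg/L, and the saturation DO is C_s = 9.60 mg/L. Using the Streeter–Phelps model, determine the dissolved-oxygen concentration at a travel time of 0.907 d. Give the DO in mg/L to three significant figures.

DO ≈ 8.22 mg/L

k_1 L₀/(k_r−k_1) = 0.110×29.1/(2.01−0.110) = 3.201/1.900 = 1.685 mg/L.
e^(−k_1 t) = e^(−0.110×0.9070) = 0.9050; e^(−k_r t) = e^(−2.01×0.9070) = 0.1615.
D = 1.685 × (0.9050 − 0.1615) + 0.769 × 0.1615 = 1.253 + 0.1242 = 1.377 mg/L.
DO = C_s − D = 9.60 − 1.377 = 8.223 mg/L.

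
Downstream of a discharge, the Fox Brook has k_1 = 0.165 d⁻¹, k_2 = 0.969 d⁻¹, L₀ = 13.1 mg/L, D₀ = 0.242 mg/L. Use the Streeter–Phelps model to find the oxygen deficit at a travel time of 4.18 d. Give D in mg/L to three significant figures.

k_1 L₀/(k_2−k_1) = 0.165×13.1/(0.969−0.165) = 2.162/0.8040 = 2.688 mg/L.
e^(−k_1 t) = e^(−0.165×4.180) = 0.5017; e^(−k_2 t) = e^(−0.969×4.180) = 0.01742.
D = 2.688 × (0.5017 − 0.01742) + 0.242 × 0.01742 = 1.302 + 0.004214 = 1.306 mg/L.

D ≈ 1.31 mg/L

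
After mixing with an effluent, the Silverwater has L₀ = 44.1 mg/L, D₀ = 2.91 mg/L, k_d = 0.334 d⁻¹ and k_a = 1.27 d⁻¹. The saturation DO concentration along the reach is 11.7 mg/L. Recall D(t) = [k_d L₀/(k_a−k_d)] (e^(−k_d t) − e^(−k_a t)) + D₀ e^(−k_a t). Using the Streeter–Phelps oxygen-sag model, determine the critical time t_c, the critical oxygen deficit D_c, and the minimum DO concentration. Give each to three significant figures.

t_c = [1/(k_a−k_d)] ln[(k_a/k_d)(1 − D₀(k_a−k_d)/(k_d L₀))]
= [1/(1.27−0.334)] ln[(1.27/0.334)(1 − 2.91×0.9360/(0.334×44.1))]
= (1/0.9360) ln[3.802 × 0.8151] = 1.068 × ln(3.099) = 1.068 × 1.131 = 1.209 d.
D_c = (k_d/k_a) L₀ e^(−k_d t_c) = (0.334/1.27) × 44.1 × e^(−0.334×1.209) = 0.2630 × 44.1 × 0.6679 = 7.746 mg/L.
Minimum DO = C_s − D_c = 11.7 − 7.746 = 3.954 mg/L.

t_c ≈ 1.21 d; D_c ≈ 7.75 mg/L; min DO ≈ 3.95 mg/L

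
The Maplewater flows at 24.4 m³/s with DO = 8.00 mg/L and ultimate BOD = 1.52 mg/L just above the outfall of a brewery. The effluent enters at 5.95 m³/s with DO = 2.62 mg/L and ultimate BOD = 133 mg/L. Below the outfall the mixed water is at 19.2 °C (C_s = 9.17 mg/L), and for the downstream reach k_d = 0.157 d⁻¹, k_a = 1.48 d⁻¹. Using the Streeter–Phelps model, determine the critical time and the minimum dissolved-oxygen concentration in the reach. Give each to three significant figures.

t_c ≈ 0.818 d; minimum DO ≈ 6.62 mg/L

Mixed DO = (24.4×8.00 + 5.95×2.62)/(24.4+5.95) = 210.8/30.35 = 6.945 mg/L.
Mixed L₀ = (24.4×1.52 + 5.95×133)/(30.35) = 828.4/30.35 = 27.30 mg/L.
Initial deficit D₀ = C_s − DO₀ = 9.17 − 6.945 = 2.225 mg/L.
t_c = (1/1.323) ln[(1.48/0.157)(1 − 2.225×1.323/(0.157×27.30))] = 0.7559 × ln(2.952) = 0.8183 d.
D_c = (0.157/1.48) × 27.30 × e^(−0.157×0.8183) = 0.1061 × 27.30 × 0.8794 = 2.547 mg/L.
Minimum DO = 9.17 − 2.547 = 6.623 mg/L.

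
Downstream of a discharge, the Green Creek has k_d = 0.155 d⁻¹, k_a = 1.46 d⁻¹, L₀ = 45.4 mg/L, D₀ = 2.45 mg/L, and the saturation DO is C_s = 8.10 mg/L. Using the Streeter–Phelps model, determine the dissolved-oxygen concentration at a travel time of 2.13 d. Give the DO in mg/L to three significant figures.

DO ≈ 4.36 mg/L

k_d L₀/(k_a−k_d) = 0.155×45.4/(1.46−0.155) = 7.037/1.305 = 5.392 mg/L.
e^(−k_d t) = e^(−0.155×2.130) = 0.7188; e^(−k_a t) = e^(−1.46×2.130) = 0.04461.
D = 5.392 × (0.7188 − 0.04461) + 2.45 × 0.04461 = 3.636 + 0.1093 = 3.745 mg/L.
DO = C_s − D = 8.10 − 3.745 = 4.355 mg/L.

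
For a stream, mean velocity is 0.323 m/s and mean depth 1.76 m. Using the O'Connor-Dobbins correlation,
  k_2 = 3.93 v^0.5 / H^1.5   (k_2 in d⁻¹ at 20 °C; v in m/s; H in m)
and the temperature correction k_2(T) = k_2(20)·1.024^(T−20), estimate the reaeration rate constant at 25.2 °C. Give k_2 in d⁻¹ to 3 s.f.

k_2(20) = 3.93 × 0.323^0.5 / 1.76^1.5 = 3.93 × 0.5683 / 2.335 = 0.9566 d⁻¹.
k_2(25.2) = 0.9566 × 1.024^(25.2−20) = 0.9566 × 1.131 = 1.082 d⁻¹.

k_2 ≈ 1.08 d⁻¹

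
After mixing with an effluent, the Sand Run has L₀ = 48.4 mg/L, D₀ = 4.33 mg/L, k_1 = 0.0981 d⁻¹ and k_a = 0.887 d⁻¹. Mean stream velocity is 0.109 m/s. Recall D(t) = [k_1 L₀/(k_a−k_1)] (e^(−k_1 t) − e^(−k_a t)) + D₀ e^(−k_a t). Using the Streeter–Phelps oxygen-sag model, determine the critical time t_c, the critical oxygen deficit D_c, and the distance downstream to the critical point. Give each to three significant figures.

With k_a/k_1 = 9.042 and 1 − D₀(k_a−k_1)/(k_1 L₀) = 0.2806,
t_c = ln(9.042 × 0.2806) / (0.887 − 0.0981) = ln(2.537) / 0.7889 = 0.9309/0.7889 = 1.180 d.
D_c = (k_1/k_a) L₀ e^(−k_1 t_c) = (0.0981/0.887) × 48.4 × e^(−0.0981×1.180) = 0.1106 × 48.4 × 0.8907 = 4.768 mg/L.
x_c = v t_c = 0.109 m/s × 1.180 d × 86400 s/d = 11110 m ≈ 11.1 km.

t_c ≈ 1.18 d; D_c ≈ 4.77 mg/L; x_c ≈ 11.1 km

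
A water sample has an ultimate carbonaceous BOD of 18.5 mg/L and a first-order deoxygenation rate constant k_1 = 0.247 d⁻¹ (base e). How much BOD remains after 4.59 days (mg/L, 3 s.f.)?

L ≈ 5.95 mg/L

L_t = L₀ e^(−k_1 t) = 18.5 × e^(−0.247×4.59) = 18.5 × 0.3218 = 5.954 mg/L.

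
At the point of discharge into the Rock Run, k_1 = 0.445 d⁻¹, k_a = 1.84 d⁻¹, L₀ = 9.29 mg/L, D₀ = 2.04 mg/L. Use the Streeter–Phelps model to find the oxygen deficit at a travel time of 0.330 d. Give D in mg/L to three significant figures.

k_1 L₀/(k_a−k_1) = 0.445×9.29/(1.84−0.445) = 4.134/1.395 = 2.963 mg/L.
e^(−k_1 t) = e^(−0.445×0.3300) = 0.8634; e^(−k_a t) = e^(−1.84×0.3300) = 0.5449.
D = 2.963 × (0.8634 − 0.5449) + 2.04 × 0.5449 = 0.9440 + 1.112 = 2.056 mg/L.

D ≈ 2.06 mg/L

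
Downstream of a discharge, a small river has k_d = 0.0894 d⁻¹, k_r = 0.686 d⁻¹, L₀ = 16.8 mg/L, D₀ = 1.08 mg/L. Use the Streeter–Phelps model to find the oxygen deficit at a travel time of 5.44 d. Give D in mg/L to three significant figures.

D ≈ 1.51 mg/L

k_d L₀/(k_r−k_d) = 0.0894×16.8/(0.686−0.0894) = 1.502/0.5966 = 2.517 mg/L.
e^(−k_d t) = e^(−0.0894×5.440) = 0.6149; e^(−k_r t) = e^(−0.686×5.440) = 0.02395.
D = 2.517 × (0.6149 − 0.02395) + 1.08 × 0.02395 = 1.488 + 0.02586 = 1.514 mg/L.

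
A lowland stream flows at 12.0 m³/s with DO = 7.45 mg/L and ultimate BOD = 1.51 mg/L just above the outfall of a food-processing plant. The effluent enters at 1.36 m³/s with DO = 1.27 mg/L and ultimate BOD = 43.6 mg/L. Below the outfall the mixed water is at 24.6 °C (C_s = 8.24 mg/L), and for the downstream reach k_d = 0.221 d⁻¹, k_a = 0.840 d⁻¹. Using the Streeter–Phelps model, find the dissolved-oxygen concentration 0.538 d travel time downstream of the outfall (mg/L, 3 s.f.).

Mixed DO = (12.0×7.45 + 1.36×1.27)/(12.0+1.36) = 91.13/13.36 = 6.821 mg/L.
Mixed L₀ = (12.0×1.51 + 1.36×43.6)/(13.36) = 77.42/13.36 = 5.795 mg/L.
Initial deficit D₀ = C_s − DO₀ = 8.24 − 6.821 = 1.419 mg/L.
D(0.538) = [0.221×5.795/(0.840−0.221)](e^(−0.221×0.538) − e^(−0.840×0.538)) + 1.419 e^(−0.840×0.538)
= 2.069 × (0.8879 − 0.6364) + 1.419 × 0.6364 = 1.423 mg/L.
DO = 8.24 − 1.423 = 6.817 mg/L.

DO ≈ 6.82 mg/L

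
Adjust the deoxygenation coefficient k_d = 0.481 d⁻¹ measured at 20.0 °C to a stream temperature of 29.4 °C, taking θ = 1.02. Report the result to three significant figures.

k_d ≈ 0.579 d⁻¹

k_d(T₂) = k_d(T₁) · θ^(T₂−T₁) = 0.481 × 1.02^(29.4−20.0)
= 0.481 × 1.02^9.40 = 0.481 × 1.205 = 0.5794 d⁻¹.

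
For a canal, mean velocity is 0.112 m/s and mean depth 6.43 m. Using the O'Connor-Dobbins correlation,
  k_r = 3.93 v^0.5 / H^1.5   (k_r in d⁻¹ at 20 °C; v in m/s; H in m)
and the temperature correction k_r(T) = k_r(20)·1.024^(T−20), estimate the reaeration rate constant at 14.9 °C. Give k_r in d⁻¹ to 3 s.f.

k_r(20) = 3.93 × 0.112^0.5 / 6.43^1.5 = 3.93 × 0.3347 / 16.30 = 0.08066 d⁻¹.
k_r(14.9) = 0.08066 × 1.024^(14.9−20) = 0.08066 × 0.8861 = 0.07148 d⁻¹.

k_r ≈ 0.0715 d⁻¹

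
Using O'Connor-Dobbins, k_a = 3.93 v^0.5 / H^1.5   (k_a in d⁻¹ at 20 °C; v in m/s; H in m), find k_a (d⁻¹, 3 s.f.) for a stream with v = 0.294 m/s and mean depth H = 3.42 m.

k_a = 3.93 × 0.294^0.5 / 3.42^1.5 = 3.93 × 0.5422 / 6.325 = 0.3369 d⁻¹.

k_a ≈ 0.337 d⁻¹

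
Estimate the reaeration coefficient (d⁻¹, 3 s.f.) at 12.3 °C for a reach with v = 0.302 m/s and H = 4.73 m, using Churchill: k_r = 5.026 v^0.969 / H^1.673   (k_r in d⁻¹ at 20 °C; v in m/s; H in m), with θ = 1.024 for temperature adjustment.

k_r ≈ 0.0975 d⁻¹

k_r(20) = 5.026 × 0.302^0.969 / 4.73^1.673 = 5.026 × 0.3134 / 13.46 = 0.1170 d⁻¹.
k_r(12.3) = 0.1170 × 1.024^(12.3−20) = 0.1170 × 0.8331 = 0.09750 d⁻¹.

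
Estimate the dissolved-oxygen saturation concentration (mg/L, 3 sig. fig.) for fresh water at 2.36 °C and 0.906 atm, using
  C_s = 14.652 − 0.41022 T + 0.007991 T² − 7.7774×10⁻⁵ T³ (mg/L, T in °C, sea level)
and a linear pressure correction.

At sea level: C_s = 14.652 − 0.41022×2.36 + 0.007991×2.36² − 7.7774×10⁻⁵×2.36³ = 13.73 mg/L.
Pressure correction: C_s' = 13.73 × 0.906 = 12.44 mg/L.

C_s ≈ 12.4 mg/L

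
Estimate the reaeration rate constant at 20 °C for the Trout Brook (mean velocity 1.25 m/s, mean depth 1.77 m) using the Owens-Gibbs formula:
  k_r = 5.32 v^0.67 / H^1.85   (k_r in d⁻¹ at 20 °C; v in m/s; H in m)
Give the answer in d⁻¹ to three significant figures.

k_r ≈ 2.15 d⁻¹

k_r = 5.32 × 1.25^0.67 / 1.77^1.85 = 5.32 × 1.161 / 2.876 = 2.148 d⁻¹.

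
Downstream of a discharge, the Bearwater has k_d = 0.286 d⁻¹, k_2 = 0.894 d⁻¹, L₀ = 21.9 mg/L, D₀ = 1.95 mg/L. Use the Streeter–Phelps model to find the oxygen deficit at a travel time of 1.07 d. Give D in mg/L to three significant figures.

D ≈ 4.38 mg/L

k_d L₀/(k_2−k_d) = 0.286×21.9/(0.894−0.286) = 6.263/0.6080 = 10.30 mg/L.
e^(−k_d t) = e^(−0.286×1.070) = 0.7364; e^(−k_2 t) = e^(−0.894×1.070) = 0.3842.
D = 10.30 × (0.7364 − 0.3842) + 1.95 × 0.3842 = 3.628 + 0.7492 = 4.377 mg/L.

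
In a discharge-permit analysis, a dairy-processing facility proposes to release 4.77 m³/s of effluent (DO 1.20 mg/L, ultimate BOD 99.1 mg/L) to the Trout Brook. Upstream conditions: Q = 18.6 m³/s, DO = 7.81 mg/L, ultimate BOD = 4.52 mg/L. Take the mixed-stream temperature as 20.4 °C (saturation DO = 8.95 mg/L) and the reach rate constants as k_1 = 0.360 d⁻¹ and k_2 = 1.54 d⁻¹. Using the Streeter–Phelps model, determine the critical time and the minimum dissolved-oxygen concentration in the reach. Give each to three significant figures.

t_c ≈ 0.876 d; minimum DO ≈ 4.89 mg/L

Mixed DO = (18.6×7.81 + 4.77×1.20)/(18.6+4.77) = 151.0/23.37 = 6.461 mg/L.
Mixed L₀ = (18.6×4.52 + 4.77×99.1)/(23.37) = 556.8/23.37 = 23.82 mg/L.
Initial deficit D₀ = C_s − DO₀ = 8.95 − 6.461 = 2.489 mg/L.
t_c = (1/1.180) ln[(1.54/0.360)(1 − 2.489×1.180/(0.360×23.82))] = 0.8475 × ln(2.813) = 0.8764 d.
D_c = (0.360/1.54) × 23.82 × e^(−0.360×0.8764) = 0.2338 × 23.82 × 0.7294 = 4.062 mg/L.
Minimum DO = 8.95 − 4.062 = 4.888 mg/L.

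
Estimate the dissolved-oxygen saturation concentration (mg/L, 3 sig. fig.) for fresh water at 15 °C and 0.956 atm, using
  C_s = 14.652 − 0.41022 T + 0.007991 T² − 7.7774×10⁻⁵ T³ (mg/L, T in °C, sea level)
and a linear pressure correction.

C_s ≈ 9.59 mg/L

At sea level: C_s = 14.652 − 0.41022×15 + 0.007991×15² − 7.7774×10⁻⁵×15³ = 10.03 mg/L.
Pressure correction: C_s' = 10.03 × 0.956 = 9.593 mg/L.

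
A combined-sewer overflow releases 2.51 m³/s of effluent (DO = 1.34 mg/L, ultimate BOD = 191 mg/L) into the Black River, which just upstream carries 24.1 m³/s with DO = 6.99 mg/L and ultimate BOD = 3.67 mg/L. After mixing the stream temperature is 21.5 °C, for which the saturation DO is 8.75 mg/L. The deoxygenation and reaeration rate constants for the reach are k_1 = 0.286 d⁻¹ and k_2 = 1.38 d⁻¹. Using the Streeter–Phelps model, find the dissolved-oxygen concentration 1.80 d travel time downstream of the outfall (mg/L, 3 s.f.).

DO ≈ 5.69 mg/L

Mixed DO = (24.1×6.99 + 2.51×1.34)/(24.1+2.51) = 171.8/26.61 = 6.457 mg/L.
Mixed L₀ = (24.1×3.67 + 2.51×191)/(26.61) = 567.9/26.61 = 21.34 mg/L.
Initial deficit D₀ = C_s − DO₀ = 8.75 − 6.457 = 2.293 mg/L.
D(1.80) = [0.286×21.34/(1.38−0.286)](e^(−0.286×1.80) − e^(−1.38×1.80)) + 2.293 e^(−1.38×1.80)
= 5.579 × (0.5976 − 0.08341) + 2.293 × 0.08341 = 3.060 mg/L.
DO = 8.75 − 3.060 = 5.690 mg/L.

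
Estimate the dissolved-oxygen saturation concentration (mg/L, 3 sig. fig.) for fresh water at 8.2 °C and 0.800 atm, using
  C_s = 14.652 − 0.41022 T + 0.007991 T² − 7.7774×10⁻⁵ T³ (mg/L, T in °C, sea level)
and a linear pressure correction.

C_s ≈ 9.43 mg/L

At sea level: C_s = 14.652 − 0.41022×8.2 + 0.007991×8.2² − 7.7774×10⁻⁵×8.2³ = 11.78 mg/L.
Pressure correction: C_s' = 11.78 × 0.800 = 9.426 mg/L.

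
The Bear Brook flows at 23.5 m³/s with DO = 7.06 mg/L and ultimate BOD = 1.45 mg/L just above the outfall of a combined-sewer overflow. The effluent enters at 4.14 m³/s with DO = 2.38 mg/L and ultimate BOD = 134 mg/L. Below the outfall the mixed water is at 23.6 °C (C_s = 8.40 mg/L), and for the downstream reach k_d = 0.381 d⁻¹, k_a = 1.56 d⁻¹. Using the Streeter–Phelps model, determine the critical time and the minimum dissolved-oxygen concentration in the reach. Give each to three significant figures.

Mixed DO = (23.5×7.06 + 4.14×2.38)/(23.5+4.14) = 175.8/27.64 = 6.359 mg/L.
Mixed L₀ = (23.5×1.45 + 4.14×134)/(27.64) = 588.8/27.64 = 21.30 mg/L.
Initial deficit D₀ = C_s − DO₀ = 8.40 − 6.359 = 2.041 mg/L.
t_c = (1/1.179) ln[(1.56/0.381)(1 − 2.041×1.179/(0.381×21.30))] = 0.8482 × ln(2.881) = 0.8974 d.
D_c = (0.381/1.56) × 21.30 × e^(−0.381×0.8974) = 0.2442 × 21.30 × 0.7104 = 3.696 mg/L.
Minimum DO = 8.40 − 3.696 = 4.704 mg/L.

t_c ≈ 0.897 d; minimum DO ≈ 4.70 mg/L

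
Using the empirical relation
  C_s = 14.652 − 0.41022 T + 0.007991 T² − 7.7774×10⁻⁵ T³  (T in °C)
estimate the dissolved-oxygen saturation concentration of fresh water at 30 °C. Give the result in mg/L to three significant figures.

C_s ≈ 7.44 mg/L

C_s = 14.652 − 0.41022×30 + 0.007991×30² − 7.7774×10⁻⁵×30³ = 7.437 mg/L.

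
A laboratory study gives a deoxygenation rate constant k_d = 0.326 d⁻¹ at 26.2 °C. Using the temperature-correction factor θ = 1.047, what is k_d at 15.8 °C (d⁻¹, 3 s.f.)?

k_d ≈ 0.202 d⁻¹

k_d(T₂) = k_d(T₁) · θ^(T₂−T₁) = 0.326 × 1.047^(15.8−26.2)
= 0.326 × 1.047^-10.4 = 0.326 × 0.6202 = 0.2022 d⁻¹.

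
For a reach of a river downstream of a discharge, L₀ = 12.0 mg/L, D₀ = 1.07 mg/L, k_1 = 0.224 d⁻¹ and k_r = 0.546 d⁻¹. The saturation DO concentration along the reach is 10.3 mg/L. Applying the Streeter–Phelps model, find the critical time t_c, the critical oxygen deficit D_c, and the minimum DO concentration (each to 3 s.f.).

At the critical point dD/dt = 0, so k_1 L₀ e^(−k_1 t) = k_r D. Substituting D(t) from the Streeter–Phelps equation and solving for t gives
t_c = ln[(k_r/k_1)(1 − D₀(k_r−k_1)/(k_1 L₀))] / (k_r−k_1).
Here k_r−k_1 = 0.3220 d⁻¹ and 1 − D₀(k_r−k_1)/(k_1 L₀) = 1 − 1.07×0.3220/(0.224×12.0) = 0.8718, so
t_c = ln(2.438 × 0.8718) / 0.3220 = 0.7538 / 0.3220 = 2.341 d.
L(t_c) = L₀ e^(−k_1 t_c) = 12.0 × 0.5919 = 7.103 mg/L, and at the critical point k_r D_c = k_1 L, so D_c = (0.224/0.546) × 7.103 = 2.914 mg/L.
Minimum DO = C_s − D_c = 10.3 − 2.914 = 7.386 mg/L.

t_c ≈ 2.34 d; D_c ≈ 2.91 mg/L; min DO ≈ 7.39 mg/L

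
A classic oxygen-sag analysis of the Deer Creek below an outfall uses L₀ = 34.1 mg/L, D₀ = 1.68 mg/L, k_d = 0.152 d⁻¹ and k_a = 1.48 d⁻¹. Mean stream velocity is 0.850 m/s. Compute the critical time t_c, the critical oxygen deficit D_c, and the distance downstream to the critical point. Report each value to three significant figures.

t_c = [1/(k_a−k_d)] ln[(k_a/k_d)(1 − D₀(k_a−k_d)/(k_d L₀))]
= [1/(1.48−0.152)] ln[(1.48/0.152)(1 − 1.68×1.328/(0.152×34.1))]
= (1/1.328) ln[9.737 × 0.5696] = 0.7530 × ln(5.546) = 0.7530 × 1.713 = 1.290 d.
D_c = (k_d/k_a) L₀ e^(−k_d t_c) = (0.152/1.48) × 34.1 × e^(−0.152×1.290) = 0.1027 × 34.1 × 0.8220 = 2.879 mg/L.
x_c = v t_c = 0.850 m/s × 1.290 d × 86400 s/d = 94730 m ≈ 94.7 km.

t_c ≈ 1.29 d; D_c ≈ 2.88 mg/L; x_c ≈ 94.7 km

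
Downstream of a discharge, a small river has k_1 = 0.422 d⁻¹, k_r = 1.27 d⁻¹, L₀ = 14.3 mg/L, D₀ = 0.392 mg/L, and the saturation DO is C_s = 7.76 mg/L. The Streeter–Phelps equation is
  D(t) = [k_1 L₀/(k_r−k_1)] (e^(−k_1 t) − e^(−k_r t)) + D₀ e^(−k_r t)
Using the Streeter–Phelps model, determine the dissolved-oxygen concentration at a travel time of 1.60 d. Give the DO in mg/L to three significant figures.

DO ≈ 5.02 mg/L

k_1 L₀/(k_r−k_1) = 0.422×14.3/(1.27−0.422) = 6.035/0.8480 = 7.116 mg/L.
e^(−k_1 t) = e^(−0.422×1.600) = 0.5091; e^(−k_r t) = e^(−1.27×1.600) = 0.1311.
D = 7.116 × (0.5091 − 0.1311) + 0.392 × 0.1311 = 2.690 + 0.05138 = 2.741 mg/L.
DO = C_s − D = 7.76 − 2.741 = 5.019 mg/L.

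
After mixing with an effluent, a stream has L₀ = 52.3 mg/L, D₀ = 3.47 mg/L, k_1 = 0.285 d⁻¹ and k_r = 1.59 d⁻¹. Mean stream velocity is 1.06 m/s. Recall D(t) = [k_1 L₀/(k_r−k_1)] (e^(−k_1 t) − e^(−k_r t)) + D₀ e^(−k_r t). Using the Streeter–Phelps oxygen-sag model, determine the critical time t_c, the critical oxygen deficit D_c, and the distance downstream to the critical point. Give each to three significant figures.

At the critical point dD/dt = 0, so k_1 L₀ e^(−k_1 t) = k_r D. Substituting D(t) from the Streeter–Phelps equation and solving for t gives
t_c = ln[(k_r/k_1)(1 − D₀(k_r−k_1)/(k_1 L₀))] / (k_r−k_1).
Here k_r−k_1 = 1.305 d⁻¹ and 1 − D₀(k_r−k_1)/(k_1 L₀) = 1 − 3.47×1.305/(0.285×52.3) = 0.6962, so
t_c = ln(5.579 × 0.6962) / 1.305 = 1.357 / 1.305 = 1.040 d.
L(t_c) = L₀ e^(−k_1 t_c) = 52.3 × 0.7435 = 38.89 mg/L, and at the critical point k_r D_c = k_1 L, so D_c = (0.285/1.59) × 38.89 = 6.970 mg/L.
x_c = v t_c = 1.06 m/s × 1.040 d × 86400 s/d = 95220 m ≈ 95.2 km.

t_c ≈ 1.04 d; D_c ≈ 6.97 mg/L; x_c ≈ 95.2 km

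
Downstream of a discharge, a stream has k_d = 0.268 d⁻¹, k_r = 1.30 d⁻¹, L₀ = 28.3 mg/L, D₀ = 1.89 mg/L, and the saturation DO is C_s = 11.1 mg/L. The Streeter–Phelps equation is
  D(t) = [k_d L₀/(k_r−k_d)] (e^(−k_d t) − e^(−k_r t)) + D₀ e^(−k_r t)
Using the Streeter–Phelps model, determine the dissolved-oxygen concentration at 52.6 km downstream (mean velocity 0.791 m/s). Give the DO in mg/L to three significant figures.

DO ≈ 7.13 mg/L

Travel time t = x/v = 52.6 km / (0.791 m/s) = 52600 m / 0.791 m/s = 66500 s = 0.7697 d.
k_d L₀/(k_r−k_d) = 0.268×28.3/(1.30−0.268) = 7.584/1.032 = 7.349 mg/L.
e^(−k_d t) = e^(−0.268×0.7697) = 0.8136; e^(−k_r t) = e^(−1.30×0.7697) = 0.3677.
D = 7.349 × (0.8136 − 0.3677) + 1.89 × 0.3677 = 3.277 + 0.6949 = 3.972 mg/L.
DO = C_s − D = 11.1 − 3.972 = 7.128 mg/L.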